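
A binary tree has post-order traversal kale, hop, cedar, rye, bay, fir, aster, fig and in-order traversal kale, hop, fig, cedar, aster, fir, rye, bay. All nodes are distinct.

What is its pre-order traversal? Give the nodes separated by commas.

The last element of post-order is the root; it splits in-order into left and right subtrees.
Root fig: left subtree has 2 nodes {kale, hop}, right has 5 {cedar, aster, fir, rye, bay}.
  Root hop: left subtree has 1 node {kale}, right has 0 { }.
  Root aster: left subtree has 1 node {cedar}, right has 3 {fir, rye, bay}.
    Root fir: left subtree has 0 nodes { }, right has 2 {rye, bay}.
      Root bay: left subtree has 1 node {rye}, right has 0 { }.

fig, hop, kale, aster, cedar, fir, bay, rye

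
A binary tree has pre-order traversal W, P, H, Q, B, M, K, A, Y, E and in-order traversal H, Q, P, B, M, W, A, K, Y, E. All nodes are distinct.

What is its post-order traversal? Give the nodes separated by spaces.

The first element of pre-order is the root; it splits in-order into left and right subtrees.
Root W: left subtree has 5 nodes {H, Q, P, B, M}, right has 4 {A, K, Y, E}.
  Root P: left subtree has 2 nodes {H, Q}, right has 2 {B, M}.
    Root H: left subtree has 0 nodes { }, right has 1 {Q}.
    Root B: left subtree has 0 nodes { }, right has 1 {M}.
  Root K: left subtree has 1 node {A}, right has 2 {Y, E}.
    Root Y: left subtree has 0 nodes { }, right has 1 {E}.

Q H M B P A E Y K W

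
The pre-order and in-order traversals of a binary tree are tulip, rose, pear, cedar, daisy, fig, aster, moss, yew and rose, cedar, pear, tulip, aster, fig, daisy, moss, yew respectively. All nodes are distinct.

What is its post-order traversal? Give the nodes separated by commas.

The first element of pre-order is the root; it splits in-order into left and right subtrees.
Root tulip: left subtree has 3 nodes {rose, cedar, pear}, right has 5 {aster, fig, daisy, moss, yew}.
  Root rose: left subtree has 0 nodes { }, right has 2 {cedar, pear}.
    Root pear: left subtree has 1 node {cedar}, right has 0 { }.
  Root daisy: left subtree has 2 nodes {aster, fig}, right has 2 {moss, yew}.
    Root fig: left subtree has 1 node {aster}, right has 0 { }.
    Root moss: left subtree has 0 nodes { }, right has 1 {yew}.

cedar, pear, rose, aster, fig, yew, moss, daisy, tulip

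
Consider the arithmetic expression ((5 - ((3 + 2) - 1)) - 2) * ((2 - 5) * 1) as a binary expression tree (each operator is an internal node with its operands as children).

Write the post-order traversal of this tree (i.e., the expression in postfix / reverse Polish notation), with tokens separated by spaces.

Post-order on an expression tree gives postfix notation: for each operator, emit left operand, right operand, then the operator.

5 3 2 + 1 - - 2 - 2 5 - 1 * *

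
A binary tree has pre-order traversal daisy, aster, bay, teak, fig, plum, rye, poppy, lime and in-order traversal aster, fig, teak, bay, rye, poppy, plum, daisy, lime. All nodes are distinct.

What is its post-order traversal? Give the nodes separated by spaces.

fig teak poppy rye plum bay aster lime daisy

The first element of pre-order is the root; it splits in-order into left and right subtrees.
Root daisy: left subtree has 7 nodes {aster, fig, teak, bay, rye, poppy, plum}, right has 1 {lime}.
  Root aster: left subtree has 0 nodes { }, right has 6 {fig, teak, bay, rye, poppy, plum}.
    Root bay: left subtree has 2 nodes {fig, teak}, right has 3 {rye, poppy, plum}.
      Root teak: left subtree has 1 node {fig}, right has 0 { }.
      Root plum: left subtree has 2 nodes {rye, poppy}, right has 0 { }.
        Root rye: left subtree has 0 nodes { }, right has 1 {poppy}.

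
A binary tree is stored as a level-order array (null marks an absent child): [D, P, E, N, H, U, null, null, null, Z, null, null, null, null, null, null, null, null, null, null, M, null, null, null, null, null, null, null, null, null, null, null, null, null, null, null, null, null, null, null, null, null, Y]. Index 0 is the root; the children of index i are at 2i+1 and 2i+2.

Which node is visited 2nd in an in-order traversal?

P

In-order visits the left subtree, then the node, then the right subtree.
At D: go left to P.
  At P: go left to N.
    N is a leaf — visit N.
  Visit P.
  At P: go right to H.
    At H: go left to Z.
      At Z: no left child.
      Visit Z.
      At Z: go right to M.
        At M: no left child.
        Visit M.
        At M: go right to Y.
          Y is a leaf — visit Y.
    Visit H.
    At H: no right child.
Visit D.
At D: go right to E.
  At E: go left to U.
    U is a leaf — visit U.
  Visit E.
  At E: no right child.
Full in-order sequence: N, P, Z, M, Y, H, D, U, E.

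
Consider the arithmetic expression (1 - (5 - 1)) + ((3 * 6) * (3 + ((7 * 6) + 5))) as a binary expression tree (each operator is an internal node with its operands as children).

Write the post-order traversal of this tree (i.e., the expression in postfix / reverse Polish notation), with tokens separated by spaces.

1 5 1 - - 3 6 * 3 7 6 * 5 + + * +

Post-order on an expression tree gives postfix notation: for each operator, emit left operand, right operand, then the operator.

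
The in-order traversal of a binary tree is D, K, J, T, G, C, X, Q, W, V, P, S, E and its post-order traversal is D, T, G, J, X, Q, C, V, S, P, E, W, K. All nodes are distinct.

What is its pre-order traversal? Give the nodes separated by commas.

K, D, W, C, J, G, T, Q, X, E, P, V, S

The last element of post-order is the root; it splits in-order into left and right subtrees.
Root K: left subtree has 1 node {D}, right has 11 {J, T, G, C, X, Q, W, V, P, S, E}.
  Root W: left subtree has 6 nodes {J, T, G, C, X, Q}, right has 4 {V, P, S, E}.
    Root C: left subtree has 3 nodes {J, T, G}, right has 2 {X, Q}.
      Root J: left subtree has 0 nodes { }, right has 2 {T, G}.
        Root G: left subtree has 1 node {T}, right has 0 { }.
      Root Q: left subtree has 1 node {X}, right has 0 { }.
    Root E: left subtree has 3 nodes {V, P, S}, right has 0 { }.
      Root P: left subtree has 1 node {V}, right has 1 {S}.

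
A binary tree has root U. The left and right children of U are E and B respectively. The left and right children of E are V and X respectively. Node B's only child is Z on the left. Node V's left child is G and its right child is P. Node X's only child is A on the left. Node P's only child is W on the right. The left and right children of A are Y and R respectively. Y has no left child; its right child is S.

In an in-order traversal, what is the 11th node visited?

In-order visits the left subtree, then the node, then the right subtree.
At U: go left to E.
  At E: go left to V.
    At V: go left to G.
      G is a leaf — visit G.
    Visit V.
    At V: go right to P.
      At P: no left child.
      Visit P.
      At P: go right to W.
        W is a leaf — visit W.
  Visit E.
  At E: go right to X.
    At X: go left to A.
      At A: go left to Y.
        At Y: no left child.
        Visit Y.
        At Y: go right to S.
          S is a leaf — visit S.
      Visit A.
      At A: go right to R.
        R is a leaf — visit R.
    Visit X.
    At X: no right child.
Visit U.
At U: go right to B.
  At B: go left to Z.
    Z is a leaf — visit Z.
  Visit B.
  At B: no right child.
Full in-order sequence: G, V, P, W, E, Y, S, A, R, X, U, Z, B.

U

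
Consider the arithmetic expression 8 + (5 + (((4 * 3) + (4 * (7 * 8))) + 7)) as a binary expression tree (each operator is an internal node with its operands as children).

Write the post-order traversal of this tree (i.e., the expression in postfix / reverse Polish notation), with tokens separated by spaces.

Post-order on an expression tree gives postfix notation: for each operator, emit left operand, right operand, then the operator.

8 5 4 3 * 4 7 8 * * + 7 + + +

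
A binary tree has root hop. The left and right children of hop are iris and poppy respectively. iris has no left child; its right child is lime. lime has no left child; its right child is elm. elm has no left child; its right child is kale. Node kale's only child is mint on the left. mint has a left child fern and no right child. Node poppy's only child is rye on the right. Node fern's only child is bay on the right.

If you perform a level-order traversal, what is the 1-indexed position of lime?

Level-order visits nodes level by level from the root, left to right within each level.
Level 0: hop
Level 1: iris, poppy
Level 2: lime, rye
Level 3: elm
Level 4: kale
Level 5: mint
Level 6: fern
Level 7: bay
Full level-order sequence: hop, iris, poppy, lime, rye, elm, kale, mint, fern, bay.

4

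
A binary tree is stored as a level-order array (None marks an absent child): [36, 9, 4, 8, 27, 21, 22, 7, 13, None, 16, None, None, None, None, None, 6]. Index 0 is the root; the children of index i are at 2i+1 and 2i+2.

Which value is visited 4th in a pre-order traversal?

Pre-order visits the node, then its left subtree, then its right subtree.
Visit 36.
At 36: go left to 9.
  Visit 9.
  At 9: go left to 8.
    Visit 8.
    At 8: go left to 7.
      Visit 7.
      At 7: no left child.
      At 7: go right to 6.
        6 is a leaf — visit 6.
    At 8: go right to 13.
      13 is a leaf — visit 13.
  At 9: go right to 27.
    Visit 27.
    At 27: no left child.
    At 27: go right to 16.
      16 is a leaf — visit 16.
At 36: go right to 4.
  Visit 4.
  At 4: go left to 21.
    21 is a leaf — visit 21.
  At 4: go right to 22.
    22 is a leaf — visit 22.
Full pre-order sequence: 36, 9, 8, 7, 6, 13, 27, 16, 4, 21, 22.

7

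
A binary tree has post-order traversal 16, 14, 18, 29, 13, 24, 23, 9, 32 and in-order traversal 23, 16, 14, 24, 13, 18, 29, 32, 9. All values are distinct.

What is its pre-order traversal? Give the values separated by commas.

The last element of post-order is the root; it splits in-order into left and right subtrees.
Root 32: left subtree has 7 nodes {23, 16, 14, 24, 13, 18, 29}, right has 1 {9}.
  Root 23: left subtree has 0 nodes { }, right has 6 {16, 14, 24, 13, 18, 29}.
    Root 24: left subtree has 2 nodes {16, 14}, right has 3 {13, 18, 29}.
      Root 14: left subtree has 1 node {16}, right has 0 { }.
      Root 13: left subtree has 0 nodes { }, right has 2 {18, 29}.
        Root 29: left subtree has 1 node {18}, right has 0 { }.

32, 23, 24, 14, 16, 13, 29, 18, 9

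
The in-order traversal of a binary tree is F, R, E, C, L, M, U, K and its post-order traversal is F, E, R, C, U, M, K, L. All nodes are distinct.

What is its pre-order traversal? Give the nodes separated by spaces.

L C R F E K M U

The last element of post-order is the root; it splits in-order into left and right subtrees.
Root L: left subtree has 4 nodes {F, R, E, C}, right has 3 {M, U, K}.
  Root C: left subtree has 3 nodes {F, R, E}, right has 0 { }.
    Root R: left subtree has 1 node {F}, right has 1 {E}.
  Root K: left subtree has 2 nodes {M, U}, right has 0 { }.
    Root M: left subtree has 0 nodes { }, right has 1 {U}.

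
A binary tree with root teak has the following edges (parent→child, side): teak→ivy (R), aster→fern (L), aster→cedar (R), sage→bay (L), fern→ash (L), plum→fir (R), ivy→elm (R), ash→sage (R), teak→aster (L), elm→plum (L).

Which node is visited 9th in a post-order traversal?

elm

Post-order visits the left subtree, then the right subtree, then the node.
At teak: go left to aster.
  At aster: go left to fern.
    At fern: go left to ash.
      At ash: no left child.
      At ash: go right to sage.
        At sage: go left to bay.
          bay is a leaf — visit bay.
        At sage: no right child.
        Visit sage.
      Visit ash.
    At fern: no right child.
    Visit fern.
  At aster: go right to cedar.
    cedar is a leaf — visit cedar.
  Visit aster.
At teak: go right to ivy.
  At ivy: no left child.
  At ivy: go right to elm.
    At elm: go left to plum.
      At plum: no left child.
      At plum: go right to fir.
        fir is a leaf — visit fir.
      Visit plum.
    At elm: no right child.
    Visit elm.
  Visit ivy.
Visit teak.
Full post-order sequence: bay, sage, ash, fern, cedar, aster, fir, plum, elm, ivy, teak.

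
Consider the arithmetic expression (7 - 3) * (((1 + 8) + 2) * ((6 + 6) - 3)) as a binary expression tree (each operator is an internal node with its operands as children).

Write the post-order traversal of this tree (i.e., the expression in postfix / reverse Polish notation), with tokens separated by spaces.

7 3 - 1 8 + 2 + 6 6 + 3 - * *

Post-order on an expression tree gives postfix notation: for each operator, emit left operand, right operand, then the operator.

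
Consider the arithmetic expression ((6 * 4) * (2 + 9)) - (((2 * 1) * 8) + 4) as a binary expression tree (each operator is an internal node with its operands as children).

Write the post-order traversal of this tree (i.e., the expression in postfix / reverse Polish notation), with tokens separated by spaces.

Post-order on an expression tree gives postfix notation: for each operator, emit left operand, right operand, then the operator.

6 4 * 2 9 + * 2 1 * 8 * 4 + -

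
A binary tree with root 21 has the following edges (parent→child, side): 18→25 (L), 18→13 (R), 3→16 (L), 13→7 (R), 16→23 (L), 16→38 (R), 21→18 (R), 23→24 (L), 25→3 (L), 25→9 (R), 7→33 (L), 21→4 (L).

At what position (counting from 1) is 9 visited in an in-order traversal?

In-order visits the left subtree, then the node, then the right subtree.
At 21: go left to 4.
  4 is a leaf — visit 4.
Visit 21.
At 21: go right to 18.
  At 18: go left to 25.
    At 25: go left to 3.
      At 3: go left to 16.
        At 16: go left to 23.
          At 23: go left to 24.
            24 is a leaf — visit 24.
          Visit 23.
          At 23: no right child.
        Visit 16.
        At 16: go right to 38.
          38 is a leaf — visit 38.
      Visit 3.
      At 3: no right child.
    Visit 25.
    At 25: go right to 9.
      9 is a leaf — visit 9.
  Visit 18.
  At 18: go right to 13.
    At 13: no left child.
    Visit 13.
    At 13: go right to 7.
      At 7: go left to 33.
        33 is a leaf — visit 33.
      Visit 7.
      At 7: no right child.
Full in-order sequence: 4, 21, 24, 23, 16, 38, 3, 25, 9, 18, 13, 33, 7.

9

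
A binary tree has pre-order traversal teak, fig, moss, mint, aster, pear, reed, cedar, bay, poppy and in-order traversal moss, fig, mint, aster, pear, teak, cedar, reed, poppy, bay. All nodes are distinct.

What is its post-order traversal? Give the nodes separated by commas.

moss, pear, aster, mint, fig, cedar, poppy, bay, reed, teak

The first element of pre-order is the root; it splits in-order into left and right subtrees.
Root teak: left subtree has 5 nodes {moss, fig, mint, aster, pear}, right has 4 {cedar, reed, poppy, bay}.
  Root fig: left subtree has 1 node {moss}, right has 3 {mint, aster, pear}.
    Root mint: left subtree has 0 nodes { }, right has 2 {aster, pear}.
      Root aster: left subtree has 0 nodes { }, right has 1 {pear}.
  Root reed: left subtree has 1 node {cedar}, right has 2 {poppy, bay}.
    Root bay: left subtree has 1 node {poppy}, right has 0 { }.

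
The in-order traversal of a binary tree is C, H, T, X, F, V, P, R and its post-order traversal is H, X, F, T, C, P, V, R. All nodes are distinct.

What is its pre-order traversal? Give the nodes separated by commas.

The last element of post-order is the root; it splits in-order into left and right subtrees.
Root R: left subtree has 7 nodes {C, H, T, X, F, V, P}, right has 0 { }.
  Root V: left subtree has 5 nodes {C, H, T, X, F}, right has 1 {P}.
    Root C: left subtree has 0 nodes { }, right has 4 {H, T, X, F}.
      Root T: left subtree has 1 node {H}, right has 2 {X, F}.
        Root F: left subtree has 1 node {X}, right has 0 { }.

R, V, C, T, H, F, X, P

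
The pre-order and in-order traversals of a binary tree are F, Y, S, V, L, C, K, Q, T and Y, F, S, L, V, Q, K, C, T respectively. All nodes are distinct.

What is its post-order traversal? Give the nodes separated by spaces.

Y L Q K T C V S F

The first element of pre-order is the root; it splits in-order into left and right subtrees.
Root F: left subtree has 1 node {Y}, right has 7 {S, L, V, Q, K, C, T}.
  Root S: left subtree has 0 nodes { }, right has 6 {L, V, Q, K, C, T}.
    Root V: left subtree has 1 node {L}, right has 4 {Q, K, C, T}.
      Root C: left subtree has 2 nodes {Q, K}, right has 1 {T}.
        Root K: left subtree has 1 node {Q}, right has 0 { }.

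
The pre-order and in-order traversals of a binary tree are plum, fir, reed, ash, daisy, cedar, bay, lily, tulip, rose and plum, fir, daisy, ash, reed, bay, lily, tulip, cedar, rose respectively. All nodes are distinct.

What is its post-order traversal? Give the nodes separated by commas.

daisy, ash, tulip, lily, bay, rose, cedar, reed, fir, plum

The first element of pre-order is the root; it splits in-order into left and right subtrees.
Root plum: left subtree has 0 nodes { }, right has 9 {fir, daisy, ash, reed, bay, lily, tulip, cedar, rose}.
  Root fir: left subtree has 0 nodes { }, right has 8 {daisy, ash, reed, bay, lily, tulip, cedar, rose}.
    Root reed: left subtree has 2 nodes {daisy, ash}, right has 5 {bay, lily, tulip, cedar, rose}.
      Root ash: left subtree has 1 node {daisy}, right has 0 { }.
      Root cedar: left subtree has 3 nodes {bay, lily, tulip}, right has 1 {rose}.
        Root bay: left subtree has 0 nodes { }, right has 2 {lily, tulip}.
          Root lily: left subtree has 0 nodes { }, right has 1 {tulip}.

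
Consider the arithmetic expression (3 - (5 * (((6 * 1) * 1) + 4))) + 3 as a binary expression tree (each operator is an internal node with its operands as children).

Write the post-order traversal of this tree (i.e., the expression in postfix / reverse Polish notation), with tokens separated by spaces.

Post-order on an expression tree gives postfix notation: for each operator, emit left operand, right operand, then the operator.

3 5 6 1 * 1 * 4 + * - 3 +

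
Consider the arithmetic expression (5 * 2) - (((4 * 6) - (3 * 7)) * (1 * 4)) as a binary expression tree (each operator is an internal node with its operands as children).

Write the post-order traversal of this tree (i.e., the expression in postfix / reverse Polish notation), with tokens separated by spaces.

Post-order on an expression tree gives postfix notation: for each operator, emit left operand, right operand, then the operator.

5 2 * 4 6 * 3 7 * - 1 4 * * -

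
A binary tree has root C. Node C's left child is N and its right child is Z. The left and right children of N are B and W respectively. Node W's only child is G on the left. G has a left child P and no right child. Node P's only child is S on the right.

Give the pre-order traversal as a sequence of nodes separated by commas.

Pre-order visits the node, then its left subtree, then its right subtree.
Visit C.
At C: go left to N.
  Visit N.
  At N: go left to B.
    B is a leaf — visit B.
  At N: go right to W.
    Visit W.
    At W: go left to G.
      Visit G.
      At G: go left to P.
        Visit P.
        At P: no left child.
        At P: go right to S.
          S is a leaf — visit S.
      At G: no right child.
    At W: no right child.
At C: go right to Z.
  Z is a leaf — visit Z.

C, N, B, W, G, P, S, Z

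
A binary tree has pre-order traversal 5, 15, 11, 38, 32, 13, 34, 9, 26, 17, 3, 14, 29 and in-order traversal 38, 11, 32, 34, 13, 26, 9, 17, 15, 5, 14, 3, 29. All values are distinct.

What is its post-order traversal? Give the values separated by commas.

38, 34, 26, 17, 9, 13, 32, 11, 15, 14, 29, 3, 5

The first element of pre-order is the root; it splits in-order into left and right subtrees.
Root 5: left subtree has 9 nodes {38, 11, 32, 34, 13, 26, 9, 17, 15}, right has 3 {14, 3, 29}.
  Root 15: left subtree has 8 nodes {38, 11, 32, 34, 13, 26, 9, 17}, right has 0 { }.
    Root 11: left subtree has 1 node {38}, right has 6 {32, 34, 13, 26, 9, 17}.
      Root 32: left subtree has 0 nodes { }, right has 5 {34, 13, 26, 9, 17}.
        Root 13: left subtree has 1 node {34}, right has 3 {26, 9, 17}.
          Root 9: left subtree has 1 node {26}, right has 1 {17}.
  Root 3: left subtree has 1 node {14}, right has 1 {29}.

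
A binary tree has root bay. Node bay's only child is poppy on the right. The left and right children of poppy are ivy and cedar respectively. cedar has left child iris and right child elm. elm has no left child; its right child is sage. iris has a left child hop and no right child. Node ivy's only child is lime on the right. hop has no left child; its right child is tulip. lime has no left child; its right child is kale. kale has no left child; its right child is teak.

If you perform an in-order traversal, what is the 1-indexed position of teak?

In-order visits the left subtree, then the node, then the right subtree.
At bay: no left child.
Visit bay.
At bay: go right to poppy.
  At poppy: go left to ivy.
    At ivy: no left child.
    Visit ivy.
    At ivy: go right to lime.
      At lime: no left child.
      Visit lime.
      At lime: go right to kale.
        At kale: no left child.
        Visit kale.
        At kale: go right to teak.
          teak is a leaf — visit teak.
  Visit poppy.
  At poppy: go right to cedar.
    At cedar: go left to iris.
      At iris: go left to hop.
        At hop: no left child.
        Visit hop.
        At hop: go right to tulip.
          tulip is a leaf — visit tulip.
      Visit iris.
      At iris: no right child.
    Visit cedar.
    At cedar: go right to elm.
      At elm: no left child.
      Visit elm.
      At elm: go right to sage.
        sage is a leaf — visit sage.
Full in-order sequence: bay, ivy, lime, kale, teak, poppy, hop, tulip, iris, cedar, elm, sage.

5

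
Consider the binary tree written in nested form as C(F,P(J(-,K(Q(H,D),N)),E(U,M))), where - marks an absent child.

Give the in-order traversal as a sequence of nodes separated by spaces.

F C J H Q D K N P U E M

In-order visits the left subtree, then the node, then the right subtree.
At C: go left to F.
  F is a leaf — visit F.
Visit C.
At C: go right to P.
  At P: go left to J.
    At J: no left child.
    Visit J.
    At J: go right to K.
      At K: go left to Q.
        At Q: go left to H.
          H is a leaf — visit H.
        Visit Q.
        At Q: go right to D.
          D is a leaf — visit D.
      Visit K.
      At K: go right to N.
        N is a leaf — visit N.
  Visit P.
  At P: go right to E.
    At E: go left to U.
      U is a leaf — visit U.
    Visit E.
    At E: go right to M.
      M is a leaf — visit M.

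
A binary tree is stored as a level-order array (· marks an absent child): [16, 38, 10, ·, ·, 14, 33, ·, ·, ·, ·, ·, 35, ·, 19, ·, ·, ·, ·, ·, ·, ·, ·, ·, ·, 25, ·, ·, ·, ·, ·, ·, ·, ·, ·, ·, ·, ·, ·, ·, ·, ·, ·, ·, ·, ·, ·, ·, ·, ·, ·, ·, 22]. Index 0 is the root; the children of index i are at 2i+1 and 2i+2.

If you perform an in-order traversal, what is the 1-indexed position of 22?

5

In-order visits the left subtree, then the node, then the right subtree.
At 16: go left to 38.
  38 is a leaf — visit 38.
Visit 16.
At 16: go right to 10.
  At 10: go left to 14.
    At 14: no left child.
    Visit 14.
    At 14: go right to 35.
      At 35: go left to 25.
        At 25: no left child.
        Visit 25.
        At 25: go right to 22.
          22 is a leaf — visit 22.
      Visit 35.
      At 35: no right child.
  Visit 10.
  At 10: go right to 33.
    At 33: no left child.
    Visit 33.
    At 33: go right to 19.
      19 is a leaf — visit 19.
Full in-order sequence: 38, 16, 14, 25, 22, 35, 10, 33, 19.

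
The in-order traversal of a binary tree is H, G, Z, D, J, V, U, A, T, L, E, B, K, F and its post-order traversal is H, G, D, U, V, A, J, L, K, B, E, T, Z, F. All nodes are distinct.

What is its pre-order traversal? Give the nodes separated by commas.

F, Z, G, H, T, J, D, A, V, U, E, L, B, K

The last element of post-order is the root; it splits in-order into left and right subtrees.
Root F: left subtree has 13 nodes {H, G, Z, D, J, V, U, A, T, L, E, B, K}, right has 0 { }.
  Root Z: left subtree has 2 nodes {H, G}, right has 10 {D, J, V, U, A, T, L, E, B, K}.
    Root G: left subtree has 1 node {H}, right has 0 { }.
    Root T: left subtree has 5 nodes {D, J, V, U, A}, right has 4 {L, E, B, K}.
      Root J: left subtree has 1 node {D}, right has 3 {V, U, A}.
        Root A: left subtree has 2 nodes {V, U}, right has 0 { }.
          Root V: left subtree has 0 nodes { }, right has 1 {U}.
      Root E: left subtree has 1 node {L}, right has 2 {B, K}.
        Root B: left subtree has 0 nodes { }, right has 1 {K}.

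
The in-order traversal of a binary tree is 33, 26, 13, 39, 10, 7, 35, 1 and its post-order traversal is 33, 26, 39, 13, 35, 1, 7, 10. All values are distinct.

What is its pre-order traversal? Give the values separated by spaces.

10 13 26 33 39 7 1 35

The last element of post-order is the root; it splits in-order into left and right subtrees.
Root 10: left subtree has 4 nodes {33, 26, 13, 39}, right has 3 {7, 35, 1}.
  Root 13: left subtree has 2 nodes {33, 26}, right has 1 {39}.
    Root 26: left subtree has 1 node {33}, right has 0 { }.
  Root 7: left subtree has 0 nodes { }, right has 2 {35, 1}.
    Root 1: left subtree has 1 node {35}, right has 0 { }.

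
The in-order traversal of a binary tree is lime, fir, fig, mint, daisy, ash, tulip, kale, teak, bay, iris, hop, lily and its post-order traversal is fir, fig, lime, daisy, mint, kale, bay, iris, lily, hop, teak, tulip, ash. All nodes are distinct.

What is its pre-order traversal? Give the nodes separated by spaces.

ash mint lime fig fir daisy tulip teak kale hop iris bay lily

The last element of post-order is the root; it splits in-order into left and right subtrees.
Root ash: left subtree has 5 nodes {lime, fir, fig, mint, daisy}, right has 7 {tulip, kale, teak, bay, iris, hop, lily}.
  Root mint: left subtree has 3 nodes {lime, fir, fig}, right has 1 {daisy}.
    Root lime: left subtree has 0 nodes { }, right has 2 {fir, fig}.
      Root fig: left subtree has 1 node {fir}, right has 0 { }.
  Root tulip: left subtree has 0 nodes { }, right has 6 {kale, teak, bay, iris, hop, lily}.
    Root teak: left subtree has 1 node {kale}, right has 4 {bay, iris, hop, lily}.
      Root hop: left subtree has 2 nodes {bay, iris}, right has 1 {lily}.
        Root iris: left subtree has 1 node {bay}, right has 0 { }.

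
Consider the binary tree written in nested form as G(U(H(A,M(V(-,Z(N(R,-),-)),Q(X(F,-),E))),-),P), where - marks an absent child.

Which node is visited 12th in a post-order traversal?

U

Post-order visits the left subtree, then the right subtree, then the node.
At G: go left to U.
  At U: go left to H.
    At H: go left to A.
      A is a leaf — visit A.
    At H: go right to M.
      At M: go left to V.
        At V: no left child.
        At V: go right to Z.
          At Z: go left to N.
            At N: go left to R.
              R is a leaf — visit R.
            At N: no right child.
            Visit N.
          At Z: no right child.
          Visit Z.
        Visit V.
      At M: go right to Q.
        At Q: go left to X.
          At X: go left to F.
            F is a leaf — visit F.
          At X: no right child.
          Visit X.
        At Q: go right to E.
          E is a leaf — visit E.
        Visit Q.
      Visit M.
    Visit H.
  At U: no right child.
  Visit U.
At G: go right to P.
  P is a leaf — visit P.
Visit G.
Full post-order sequence: A, R, N, Z, V, F, X, E, Q, M, H, U, P, G.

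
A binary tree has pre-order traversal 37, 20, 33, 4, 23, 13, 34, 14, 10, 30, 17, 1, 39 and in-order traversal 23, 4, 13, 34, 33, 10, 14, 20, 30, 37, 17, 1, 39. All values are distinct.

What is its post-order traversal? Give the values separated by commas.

The first element of pre-order is the root; it splits in-order into left and right subtrees.
Root 37: left subtree has 9 nodes {23, 4, 13, 34, 33, 10, 14, 20, 30}, right has 3 {17, 1, 39}.
  Root 20: left subtree has 7 nodes {23, 4, 13, 34, 33, 10, 14}, right has 1 {30}.
    Root 33: left subtree has 4 nodes {23, 4, 13, 34}, right has 2 {10, 14}.
      Root 4: left subtree has 1 node {23}, right has 2 {13, 34}.
        Root 13: left subtree has 0 nodes { }, right has 1 {34}.
      Root 14: left subtree has 1 node {10}, right has 0 { }.
  Root 17: left subtree has 0 nodes { }, right has 2 {1, 39}.
    Root 1: left subtree has 0 nodes { }, right has 1 {39}.

23, 34, 13, 4, 10, 14, 33, 30, 20, 39, 1, 17, 37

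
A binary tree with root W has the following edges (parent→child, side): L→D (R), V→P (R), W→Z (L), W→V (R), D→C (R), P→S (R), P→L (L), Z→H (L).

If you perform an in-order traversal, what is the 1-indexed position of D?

6

In-order visits the left subtree, then the node, then the right subtree.
At W: go left to Z.
  At Z: go left to H.
    H is a leaf — visit H.
  Visit Z.
  At Z: no right child.
Visit W.
At W: go right to V.
  At V: no left child.
  Visit V.
  At V: go right to P.
    At P: go left to L.
      At L: no left child.
      Visit L.
      At L: go right to D.
        At D: no left child.
        Visit D.
        At D: go right to C.
          C is a leaf — visit C.
    Visit P.
    At P: go right to S.
      S is a leaf — visit S.
Full in-order sequence: H, Z, W, V, L, D, C, P, S.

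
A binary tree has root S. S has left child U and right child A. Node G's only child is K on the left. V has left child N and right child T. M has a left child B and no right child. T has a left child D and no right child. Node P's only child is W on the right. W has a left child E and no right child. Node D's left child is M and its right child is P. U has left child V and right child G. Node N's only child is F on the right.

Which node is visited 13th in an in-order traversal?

In-order visits the left subtree, then the node, then the right subtree.
At S: go left to U.
  At U: go left to V.
    At V: go left to N.
      At N: no left child.
      Visit N.
      At N: go right to F.
        F is a leaf — visit F.
    Visit V.
    At V: go right to T.
      At T: go left to D.
        At D: go left to M.
          At M: go left to B.
            B is a leaf — visit B.
          Visit M.
          At M: no right child.
        Visit D.
        At D: go right to P.
          At P: no left child.
          Visit P.
          At P: go right to W.
            At W: go left to E.
              E is a leaf — visit E.
            Visit W.
            At W: no right child.
      Visit T.
      At T: no right child.
  Visit U.
  At U: go right to G.
    At G: go left to K.
      K is a leaf — visit K.
    Visit G.
    At G: no right child.
Visit S.
At S: go right to A.
  A is a leaf — visit A.
Full in-order sequence: N, F, V, B, M, D, P, E, W, T, U, K, G, S, A.

G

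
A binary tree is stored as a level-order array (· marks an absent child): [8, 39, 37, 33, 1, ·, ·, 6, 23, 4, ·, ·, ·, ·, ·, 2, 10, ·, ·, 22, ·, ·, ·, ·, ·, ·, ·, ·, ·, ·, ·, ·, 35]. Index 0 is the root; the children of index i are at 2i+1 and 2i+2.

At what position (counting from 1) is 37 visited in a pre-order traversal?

12

Pre-order visits the node, then its left subtree, then its right subtree.
Visit 8.
At 8: go left to 39.
  Visit 39.
  At 39: go left to 33.
    Visit 33.
    At 33: go left to 6.
      Visit 6.
      At 6: go left to 2.
        Visit 2.
        At 2: no left child.
        At 2: go right to 35.
          35 is a leaf — visit 35.
      At 6: go right to 10.
        10 is a leaf — visit 10.
    At 33: go right to 23.
      23 is a leaf — visit 23.
  At 39: go right to 1.
    Visit 1.
    At 1: go left to 4.
      Visit 4.
      At 4: go left to 22.
        22 is a leaf — visit 22.
      At 4: no right child.
    At 1: no right child.
At 8: go right to 37.
  37 is a leaf — visit 37.
Full pre-order sequence: 8, 39, 33, 6, 2, 35, 10, 23, 1, 4, 22, 37.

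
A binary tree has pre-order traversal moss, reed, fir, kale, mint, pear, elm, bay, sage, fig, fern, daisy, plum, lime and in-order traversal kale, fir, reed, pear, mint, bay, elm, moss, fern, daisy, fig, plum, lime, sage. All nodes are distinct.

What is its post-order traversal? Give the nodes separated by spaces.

kale fir pear bay elm mint reed daisy fern lime plum fig sage moss

The first element of pre-order is the root; it splits in-order into left and right subtrees.
Root moss: left subtree has 7 nodes {kale, fir, reed, pear, mint, bay, elm}, right has 6 {fern, daisy, fig, plum, lime, sage}.
  Root reed: left subtree has 2 nodes {kale, fir}, right has 4 {pear, mint, bay, elm}.
    Root fir: left subtree has 1 node {kale}, right has 0 { }.
    Root mint: left subtree has 1 node {pear}, right has 2 {bay, elm}.
      Root elm: left subtree has 1 node {bay}, right has 0 { }.
  Root sage: left subtree has 5 nodes {fern, daisy, fig, plum, lime}, right has 0 { }.
    Root fig: left subtree has 2 nodes {fern, daisy}, right has 2 {plum, lime}.
      Root fern: left subtree has 0 nodes { }, right has 1 {daisy}.
      Root plum: left subtree has 0 nodes { }, right has 1 {lime}.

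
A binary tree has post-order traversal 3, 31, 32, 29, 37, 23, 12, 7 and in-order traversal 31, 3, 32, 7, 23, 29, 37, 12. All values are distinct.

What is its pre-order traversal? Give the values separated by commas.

The last element of post-order is the root; it splits in-order into left and right subtrees.
Root 7: left subtree has 3 nodes {31, 3, 32}, right has 4 {23, 29, 37, 12}.
  Root 32: left subtree has 2 nodes {31, 3}, right has 0 { }.
    Root 31: left subtree has 0 nodes { }, right has 1 {3}.
  Root 12: left subtree has 3 nodes {23, 29, 37}, right has 0 { }.
    Root 23: left subtree has 0 nodes { }, right has 2 {29, 37}.
      Root 37: left subtree has 1 node {29}, right has 0 { }.

7, 32, 31, 3, 12, 23, 37, 29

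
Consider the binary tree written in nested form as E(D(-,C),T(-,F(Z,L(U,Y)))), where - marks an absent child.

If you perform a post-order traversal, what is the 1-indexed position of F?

Post-order visits the left subtree, then the right subtree, then the node.
At E: go left to D.
  At D: no left child.
  At D: go right to C.
    C is a leaf — visit C.
  Visit D.
At E: go right to T.
  At T: no left child.
  At T: go right to F.
    At F: go left to Z.
      Z is a leaf — visit Z.
    At F: go right to L.
      At L: go left to U.
        U is a leaf — visit U.
      At L: go right to Y.
        Y is a leaf — visit Y.
      Visit L.
    Visit F.
  Visit T.
Visit E.
Full post-order sequence: C, D, Z, U, Y, L, F, T, E.

7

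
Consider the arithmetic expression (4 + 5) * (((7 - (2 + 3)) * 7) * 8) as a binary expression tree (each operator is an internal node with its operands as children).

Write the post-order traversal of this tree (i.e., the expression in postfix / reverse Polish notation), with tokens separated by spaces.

Post-order on an expression tree gives postfix notation: for each operator, emit left operand, right operand, then the operator.

4 5 + 7 2 3 + - 7 * 8 * *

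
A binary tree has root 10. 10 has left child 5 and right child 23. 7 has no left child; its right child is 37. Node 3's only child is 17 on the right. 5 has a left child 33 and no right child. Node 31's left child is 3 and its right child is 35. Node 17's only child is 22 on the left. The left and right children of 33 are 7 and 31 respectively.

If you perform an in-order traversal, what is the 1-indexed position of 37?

In-order visits the left subtree, then the node, then the right subtree.
At 10: go left to 5.
  At 5: go left to 33.
    At 33: go left to 7.
      At 7: no left child.
      Visit 7.
      At 7: go right to 37.
        37 is a leaf — visit 37.
    Visit 33.
    At 33: go right to 31.
      At 31: go left to 3.
        At 3: no left child.
        Visit 3.
        At 3: go right to 17.
          At 17: go left to 22.
            22 is a leaf — visit 22.
          Visit 17.
          At 17: no right child.
      Visit 31.
      At 31: go right to 35.
        35 is a leaf — visit 35.
  Visit 5.
  At 5: no right child.
Visit 10.
At 10: go right to 23.
  23 is a leaf — visit 23.
Full in-order sequence: 7, 37, 33, 3, 22, 17, 31, 35, 5, 10, 23.

2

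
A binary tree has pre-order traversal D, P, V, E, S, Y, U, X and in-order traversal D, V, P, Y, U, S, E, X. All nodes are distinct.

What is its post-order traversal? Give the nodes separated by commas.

V, U, Y, S, X, E, P, D

The first element of pre-order is the root; it splits in-order into left and right subtrees.
Root D: left subtree has 0 nodes { }, right has 7 {V, P, Y, U, S, E, X}.
  Root P: left subtree has 1 node {V}, right has 5 {Y, U, S, E, X}.
    Root E: left subtree has 3 nodes {Y, U, S}, right has 1 {X}.
      Root S: left subtree has 2 nodes {Y, U}, right has 0 { }.
        Root Y: left subtree has 0 nodes { }, right has 1 {U}.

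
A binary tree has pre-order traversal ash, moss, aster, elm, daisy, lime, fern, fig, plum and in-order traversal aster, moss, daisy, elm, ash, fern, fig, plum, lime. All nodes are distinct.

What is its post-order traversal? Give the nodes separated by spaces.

The first element of pre-order is the root; it splits in-order into left and right subtrees.
Root ash: left subtree has 4 nodes {aster, moss, daisy, elm}, right has 4 {fern, fig, plum, lime}.
  Root moss: left subtree has 1 node {aster}, right has 2 {daisy, elm}.
    Root elm: left subtree has 1 node {daisy}, right has 0 { }.
  Root lime: left subtree has 3 nodes {fern, fig, plum}, right has 0 { }.
    Root fern: left subtree has 0 nodes { }, right has 2 {fig, plum}.
      Root fig: left subtree has 0 nodes { }, right has 1 {plum}.

aster daisy elm moss plum fig fern lime ash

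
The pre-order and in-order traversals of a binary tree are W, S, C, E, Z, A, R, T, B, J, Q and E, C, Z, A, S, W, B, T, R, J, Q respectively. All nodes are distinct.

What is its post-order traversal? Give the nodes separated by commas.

The first element of pre-order is the root; it splits in-order into left and right subtrees.
Root W: left subtree has 5 nodes {E, C, Z, A, S}, right has 5 {B, T, R, J, Q}.
  Root S: left subtree has 4 nodes {E, C, Z, A}, right has 0 { }.
    Root C: left subtree has 1 node {E}, right has 2 {Z, A}.
      Root Z: left subtree has 0 nodes { }, right has 1 {A}.
  Root R: left subtree has 2 nodes {B, T}, right has 2 {J, Q}.
    Root T: left subtree has 1 node {B}, right has 0 { }.
    Root J: left subtree has 0 nodes { }, right has 1 {Q}.

E, A, Z, C, S, B, T, Q, J, R, W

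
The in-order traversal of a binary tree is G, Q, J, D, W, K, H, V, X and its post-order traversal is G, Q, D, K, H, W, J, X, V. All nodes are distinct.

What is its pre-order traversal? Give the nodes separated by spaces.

The last element of post-order is the root; it splits in-order into left and right subtrees.
Root V: left subtree has 7 nodes {G, Q, J, D, W, K, H}, right has 1 {X}.
  Root J: left subtree has 2 nodes {G, Q}, right has 4 {D, W, K, H}.
    Root Q: left subtree has 1 node {G}, right has 0 { }.
    Root W: left subtree has 1 node {D}, right has 2 {K, H}.
      Root H: left subtree has 1 node {K}, right has 0 { }.

V J Q G W D H K X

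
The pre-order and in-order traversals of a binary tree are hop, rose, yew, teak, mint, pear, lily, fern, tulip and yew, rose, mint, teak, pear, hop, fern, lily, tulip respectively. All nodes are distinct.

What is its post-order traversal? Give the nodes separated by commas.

The first element of pre-order is the root; it splits in-order into left and right subtrees.
Root hop: left subtree has 5 nodes {yew, rose, mint, teak, pear}, right has 3 {fern, lily, tulip}.
  Root rose: left subtree has 1 node {yew}, right has 3 {mint, teak, pear}.
    Root teak: left subtree has 1 node {mint}, right has 1 {pear}.
  Root lily: left subtree has 1 node {fern}, right has 1 {tulip}.

yew, mint, pear, teak, rose, fern, tulip, lily, hop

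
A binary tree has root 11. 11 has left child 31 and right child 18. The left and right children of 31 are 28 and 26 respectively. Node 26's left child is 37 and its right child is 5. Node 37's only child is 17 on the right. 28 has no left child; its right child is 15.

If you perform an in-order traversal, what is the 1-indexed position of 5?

In-order visits the left subtree, then the node, then the right subtree.
At 11: go left to 31.
  At 31: go left to 28.
    At 28: no left child.
    Visit 28.
    At 28: go right to 15.
      15 is a leaf — visit 15.
  Visit 31.
  At 31: go right to 26.
    At 26: go left to 37.
      At 37: no left child.
      Visit 37.
      At 37: go right to 17.
        17 is a leaf — visit 17.
    Visit 26.
    At 26: go right to 5.
      5 is a leaf — visit 5.
Visit 11.
At 11: go right to 18.
  18 is a leaf — visit 18.
Full in-order sequence: 28, 15, 31, 37, 17, 26, 5, 11, 18.

7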